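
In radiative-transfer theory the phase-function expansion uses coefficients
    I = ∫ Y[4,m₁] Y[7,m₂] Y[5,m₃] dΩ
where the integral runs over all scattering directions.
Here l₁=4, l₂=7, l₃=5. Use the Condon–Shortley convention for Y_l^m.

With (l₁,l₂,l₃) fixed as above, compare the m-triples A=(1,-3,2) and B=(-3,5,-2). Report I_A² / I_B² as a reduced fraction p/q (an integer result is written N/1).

1849/77

Shared (l₁,l₂,l₃)=(4,7,5): N and (l;000)² cancel in I_A²/I_B².
A: Δ = 6!·2!·8!/17! = 1/6126120; Racah Σ t=1..3: t=1:−1/172800 t=2:+1/69120 t=3:−1/362880 = 43/7257600; ⇒ 3j(4 7 5; 1 -3 2)² = 1849/170170, sgn -1
B: Δ = 6!·2!·8!/17! = 1/6126120; Racah Σ t=5..6: t=5:−1/1209600 t=6:+1/1036800 = 1/7257600; ⇒ 3j(4 7 5; -3 5 -2)² = 1/2210, sgn -1
I_A²/I_B² = (1849/170170)/(1/2210) = 1849/77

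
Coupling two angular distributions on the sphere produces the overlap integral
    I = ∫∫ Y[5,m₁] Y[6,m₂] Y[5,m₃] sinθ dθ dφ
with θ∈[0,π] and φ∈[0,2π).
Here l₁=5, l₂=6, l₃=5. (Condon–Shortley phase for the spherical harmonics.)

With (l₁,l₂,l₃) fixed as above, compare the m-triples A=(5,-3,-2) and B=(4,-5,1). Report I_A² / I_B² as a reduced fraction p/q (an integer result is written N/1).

350/297

l's match ⇒ only the (l;m) 3-j factors differ between A and B.
A: triangle coeff Δ(5,6,5) = 1/28588560; Σ_t [0,0]: t=0:+1/622080 = 1/622080; (3j)²=105/4862 [(5 6 5; 5 -3 -2)], sign=-1
B: triangle coeff Δ(5,6,5) = 1/28588560; Σ_t [0,1]: t=0:+1/518400 t=1:−1/2073600 = 1/691200; (3j)²=81/4420 [(5 6 5; 4 -5 1)], sign=+1
I_A²/I_B² = (105/4862)/(81/4420) = 350/297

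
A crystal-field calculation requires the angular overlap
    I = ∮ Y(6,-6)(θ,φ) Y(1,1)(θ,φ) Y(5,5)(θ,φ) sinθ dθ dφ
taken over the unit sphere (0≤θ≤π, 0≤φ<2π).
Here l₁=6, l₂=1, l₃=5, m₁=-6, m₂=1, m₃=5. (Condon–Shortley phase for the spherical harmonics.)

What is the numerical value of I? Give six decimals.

0.331940

Checks pass: Σm=0; 12 even; l₃=5∈[5,7].
(2·6+1)(2·1+1)(2·5+1) = 429
Δ: 2! 10! 0! / 13! → 1/858
sum: t=1:−1/14400 = -1/14400
3j²(6 1 5; 0 0 0) = Δ·Π!·Σ² = 6/143  (sign +1)
sum: t=2:+1/7257600 = 1/7257600
3j²(6 1 5; -6 1 5) = Δ·Π!·Σ² = 1/13  (sign +1)
combine: 4πI² = 429·6/143·1/13 = 18/13
take √, sign +1: I = 0.33194004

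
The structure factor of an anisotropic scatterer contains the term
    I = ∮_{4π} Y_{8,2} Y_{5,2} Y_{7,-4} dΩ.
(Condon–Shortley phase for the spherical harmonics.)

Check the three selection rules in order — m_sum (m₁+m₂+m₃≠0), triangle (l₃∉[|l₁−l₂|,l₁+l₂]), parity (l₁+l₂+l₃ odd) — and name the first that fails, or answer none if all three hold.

azimuthal sum: 2 + 2 − 4 = 0  ✓
3 ≤ 7 ≤ 13 (triangle on l)  ✓
L = 8 + 5 + 7 = 20 (even)  ✓

none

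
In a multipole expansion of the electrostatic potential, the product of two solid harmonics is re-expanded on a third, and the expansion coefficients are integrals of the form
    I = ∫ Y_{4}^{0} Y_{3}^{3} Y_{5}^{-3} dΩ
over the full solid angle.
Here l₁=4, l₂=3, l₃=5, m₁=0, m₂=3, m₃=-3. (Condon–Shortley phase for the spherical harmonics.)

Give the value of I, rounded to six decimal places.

m-sum 0 ✓  L=12 even ✓  1≤5≤7 ✓
Π(2lᵢ+1) = 9×7×11 = 693
triangle coeff Δ(4,3,5) = 1/180180
Σ_t [0,2]: t=0:+1/576 t=1:−1/144 t=2:+1/576 = -1/288
(3j)²=20/1001 [(4 3 5; 0 0 0)], sign=+1
Σ_t [2,2]: t=2:+1/2304 = 1/2304
(3j)²=5/143 [(4 3 5; 0 3 -3)], sign=+1
⇒ 4πI² = 900/1859
I = (+1)√(900/1859/(4π)) = 0.19628026

0.196280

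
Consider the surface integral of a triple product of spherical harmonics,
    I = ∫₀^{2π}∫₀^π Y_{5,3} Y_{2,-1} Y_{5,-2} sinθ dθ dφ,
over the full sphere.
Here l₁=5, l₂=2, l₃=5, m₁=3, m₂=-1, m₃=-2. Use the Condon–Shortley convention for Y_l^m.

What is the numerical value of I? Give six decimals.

Checks pass: Σm=0; 12 even; l₃=5∈[3,7].
(2·5+1)(2·2+1)(2·5+1) = 605
Δ: 2! 8! 2! / 13! → 1/38610
sum: t=0:+1/2880 t=1:−1/576 t=2:+1/2880 = -1/960
3j²(5 2 5; 0 0 0) = Δ·Π!·Σ² = 10/429  (sign +1)
sum: t=0:+1/2880 t=1:−1/10080 = 1/4032
3j²(5 2 5; 3 -1 -2) = Δ·Π!·Σ² = 10/429  (sign -1)
combine: 4πI² = 605·10/429·10/429 = 500/1521
take √, sign -1: I = -0.16173926

-0.161739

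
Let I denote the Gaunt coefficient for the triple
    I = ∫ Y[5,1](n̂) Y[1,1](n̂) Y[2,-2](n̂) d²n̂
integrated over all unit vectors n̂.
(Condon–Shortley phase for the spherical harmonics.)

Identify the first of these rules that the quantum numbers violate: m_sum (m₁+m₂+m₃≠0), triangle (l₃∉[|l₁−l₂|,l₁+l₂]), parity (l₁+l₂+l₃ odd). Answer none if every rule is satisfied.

Σmᵢ = 0  ✓
l₃∈[|l₁−l₂|,l₁+l₂]=[4,6], have l₃=2  ✗
Σlᵢ = 8 ⇒ even

triangle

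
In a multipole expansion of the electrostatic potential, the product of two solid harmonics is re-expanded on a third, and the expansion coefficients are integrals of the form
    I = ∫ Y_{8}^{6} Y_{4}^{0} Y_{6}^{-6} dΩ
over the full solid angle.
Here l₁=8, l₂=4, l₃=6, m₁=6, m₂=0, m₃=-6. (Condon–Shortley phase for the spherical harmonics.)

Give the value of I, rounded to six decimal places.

-0.171490

m-sum 0 ✓  L=18 even ✓  4≤6≤12 ✓
Π(2lᵢ+1) = 17×9×13 = 1989
triangle coeff Δ(8,4,6) = 1/23279256
Σ_t [2,4]: t=2:+1/1658880 t=3:−1/518400 t=4:+1/1658880 = -1/1382400
(3j)²=504/46189 [(8 4 6; 0 0 0)], sign=-1
Σ_t [2,2]: t=2:+1/348364800 = 1/348364800
(3j)²=11/646 [(8 4 6; 6 0 -6)], sign=+1
⇒ 4πI² = 2268/6137
I = (-1)√(2268/6137/(4π)) = -0.17148989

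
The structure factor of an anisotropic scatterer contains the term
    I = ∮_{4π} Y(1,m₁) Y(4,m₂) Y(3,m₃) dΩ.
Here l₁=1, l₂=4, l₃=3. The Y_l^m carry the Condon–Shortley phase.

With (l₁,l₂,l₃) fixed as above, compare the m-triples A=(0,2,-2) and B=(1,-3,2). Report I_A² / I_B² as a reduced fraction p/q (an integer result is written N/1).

Same 1,4,3: normalisation and zero-m 3j drop out of the ratio.
A: Δ: 2! 0! 6! / 9! → 1/252; sum: t=1:−1/120 = -1/120; 3j²(1 4 3; 0 2 -2) = Δ·Π!·Σ² = 1/21  (sign +1)
B: Δ: 2! 0! 6! / 9! → 1/252; sum: t=0:+1/240 = 1/240; 3j²(1 4 3; 1 -3 2) = Δ·Π!·Σ² = 1/12  (sign -1)
I_A²/I_B² = (1/21)/(1/12) = 4/7

4/7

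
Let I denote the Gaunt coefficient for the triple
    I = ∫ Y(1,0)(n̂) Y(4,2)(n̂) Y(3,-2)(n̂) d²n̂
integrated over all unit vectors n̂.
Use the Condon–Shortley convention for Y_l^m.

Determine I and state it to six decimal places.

0.213244

Rules hold: Σm=0, L=8 even, 3≤3≤5.
N = 3·9·7 = 189
Δ = 2!·0!·6!/9! = 1/252
Racah Σ t=1..1: t=1:−1/36 = -1/36
⇒ 3j(1 4 3; 0 0 0)² = 4/63, sgn +1
Racah Σ t=1..1: t=1:−1/120 = -1/120
⇒ 3j(1 4 3; 0 2 -2)² = 1/21, sgn +1
4πI² = N·(3j₀)²·(3jₘ)² = 4/7
I = +1·√(0.571429/4π) = 0.21324362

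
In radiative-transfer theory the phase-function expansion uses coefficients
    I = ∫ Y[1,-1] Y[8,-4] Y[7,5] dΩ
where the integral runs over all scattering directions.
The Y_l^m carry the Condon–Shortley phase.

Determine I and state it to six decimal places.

m-sum 0 ✓  L=16 even ✓  7≤7≤9 ✓
Π(2lᵢ+1) = 3×17×15 = 765
triangle coeff Δ(1,8,7) = 1/2040
Σ_t [1,1]: t=1:−1/25401600 = -1/25401600
(3j)²=8/255 [(1 8 7; 0 0 0)], sign=+1
Σ_t [2,2]: t=2:+1/1916006400 = 1/1916006400
(3j)²=1/340 [(1 8 7; -1 -4 5)], sign=+1
⇒ 4πI² = 6/85
I = (+1)√(6/85/(4π)) = 0.07494820

0.074948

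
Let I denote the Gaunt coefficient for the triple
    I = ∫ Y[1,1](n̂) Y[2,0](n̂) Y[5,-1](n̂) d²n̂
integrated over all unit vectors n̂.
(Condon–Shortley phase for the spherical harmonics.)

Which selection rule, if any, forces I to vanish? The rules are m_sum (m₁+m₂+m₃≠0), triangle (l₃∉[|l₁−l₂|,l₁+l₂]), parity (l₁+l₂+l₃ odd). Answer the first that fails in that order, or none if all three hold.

triangle

m₁+m₂+m₃ = 1 + 0 − 1 = 0  ✓
triangle: |1−2|=1 ≤ l₃=5 ≤ 1+2=3  ✗
parity: l₁+l₂+l₃ = 8 is even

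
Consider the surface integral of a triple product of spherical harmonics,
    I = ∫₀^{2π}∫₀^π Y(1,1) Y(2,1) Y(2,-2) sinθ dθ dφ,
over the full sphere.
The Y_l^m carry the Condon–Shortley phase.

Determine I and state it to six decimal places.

l₁+l₂+l₃=5 is odd: 3j(l;000)=0 ⇒ I=0

0.000000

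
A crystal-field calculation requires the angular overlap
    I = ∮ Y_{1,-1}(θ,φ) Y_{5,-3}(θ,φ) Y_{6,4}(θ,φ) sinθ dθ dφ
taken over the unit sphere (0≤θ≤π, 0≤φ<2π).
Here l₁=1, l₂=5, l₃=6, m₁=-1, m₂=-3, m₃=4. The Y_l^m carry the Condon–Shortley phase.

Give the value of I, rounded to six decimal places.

0.274090

m-sum 0 ✓  L=12 even ✓  4≤6≤6 ✓
Π(2lᵢ+1) = 3×11×13 = 429
triangle coeff Δ(1,5,6) = 1/858
Σ_t [0,0]: t=0:+1/14400 = 1/14400
(3j)²=6/143 [(1 5 6; 0 0 0)], sign=+1
Σ_t [0,0]: t=0:+1/161280 = 1/161280
(3j)²=15/286 [(1 5 6; -1 -3 4)], sign=+1
⇒ 4πI² = 135/143
I = (+1)√(135/143/(4π)) = 0.27409047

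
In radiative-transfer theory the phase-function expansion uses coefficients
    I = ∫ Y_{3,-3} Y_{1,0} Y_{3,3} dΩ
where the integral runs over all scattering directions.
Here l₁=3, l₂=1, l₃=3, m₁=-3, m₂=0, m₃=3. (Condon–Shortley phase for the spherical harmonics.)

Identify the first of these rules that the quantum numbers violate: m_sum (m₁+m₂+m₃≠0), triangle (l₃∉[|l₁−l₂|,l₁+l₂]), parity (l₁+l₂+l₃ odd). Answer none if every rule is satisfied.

m₁+m₂+m₃ = -3 + 0 + 3 = 0  ✓
triangle: |3−1|=2 ≤ l₃=3 ≤ 3+1=4  ✓
parity: l₁+l₂+l₃ = 7 is odd  ✗

parity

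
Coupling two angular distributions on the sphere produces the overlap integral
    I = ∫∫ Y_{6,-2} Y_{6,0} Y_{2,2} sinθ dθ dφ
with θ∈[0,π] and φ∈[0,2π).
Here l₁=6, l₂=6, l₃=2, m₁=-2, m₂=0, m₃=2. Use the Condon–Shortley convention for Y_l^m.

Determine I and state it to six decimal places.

-0.191909

Rules hold: Σm=0, L=14 even, 0≤2≤12.
N = 13·13·5 = 845
Δ = 10!·2!·2!/15! = 1/90090
Racah Σ t=4..6: t=4:+1/69120 t=5:−1/14400 t=6:+1/69120 = -7/172800
⇒ 3j(6 6 2; 0 0 0)² = 14/715, sgn -1
Racah Σ t=6..6: t=6:+1/69120 = 1/69120
⇒ 3j(6 6 2; -2 0 2)² = 4/143, sgn +1
4πI² = N·(3j₀)²·(3jₘ)² = 56/121
I = -1·√(0.46281/4π) = -0.19190947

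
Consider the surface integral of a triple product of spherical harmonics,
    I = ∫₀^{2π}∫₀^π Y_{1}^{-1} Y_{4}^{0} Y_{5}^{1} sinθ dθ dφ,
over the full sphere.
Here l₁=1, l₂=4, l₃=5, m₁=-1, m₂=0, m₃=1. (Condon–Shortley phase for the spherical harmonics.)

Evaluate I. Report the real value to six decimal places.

Rules hold: Σm=0, L=10 even, 3≤5≤5.
N = 3·9·11 = 297
Δ = 0!·2!·8!/11! = 1/495
Racah Σ t=0..0: t=0:+1/576 = 1/576
⇒ 3j(1 4 5; 0 0 0)² = 5/99, sgn -1
Racah Σ t=0..0: t=0:+1/1152 = 1/1152
⇒ 3j(1 4 5; -1 0 1)² = 1/33, sgn +1
4πI² = N·(3j₀)²·(3jₘ)² = 5/11
I = -1·√(0.454545/4π) = -0.19018827

-0.190188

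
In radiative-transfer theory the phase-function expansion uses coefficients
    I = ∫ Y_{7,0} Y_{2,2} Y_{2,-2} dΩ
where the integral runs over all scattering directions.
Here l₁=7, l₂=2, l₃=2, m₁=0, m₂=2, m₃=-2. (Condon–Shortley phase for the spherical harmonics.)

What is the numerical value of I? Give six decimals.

0.000000

l₃=2 ∉ [5,9] — triangle fails ⇒ I = 0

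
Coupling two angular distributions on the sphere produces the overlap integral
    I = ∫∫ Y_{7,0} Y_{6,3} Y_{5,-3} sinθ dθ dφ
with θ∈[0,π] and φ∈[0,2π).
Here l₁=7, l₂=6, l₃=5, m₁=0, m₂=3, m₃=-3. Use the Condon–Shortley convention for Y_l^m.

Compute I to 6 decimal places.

0.061731

m-sum 0 ✓  L=18 even ✓  1≤5≤13 ✓
Π(2lᵢ+1) = 15×13×11 = 2145
triangle coeff Δ(7,6,5) = 1/174594420
Σ_t [2,6]: t=2:+1/4147200 t=3:−1/207360 t=4:+1/82944 t=5:−1/207360 t=6:+1/4147200 = 1/345600
(3j)²=420/46189 [(7 6 5; 0 0 0)], sign=-1
Σ_t [5,7]: t=5:−1/829440 t=6:+1/1036800 t=7:−1/14515200 = -1/3225600
(3j)²=567/230945 [(7 6 5; 0 3 -3)], sign=-1
⇒ 4πI² = 714420/14919047
I = (+1)√(714420/14919047/(4π)) = 0.06173072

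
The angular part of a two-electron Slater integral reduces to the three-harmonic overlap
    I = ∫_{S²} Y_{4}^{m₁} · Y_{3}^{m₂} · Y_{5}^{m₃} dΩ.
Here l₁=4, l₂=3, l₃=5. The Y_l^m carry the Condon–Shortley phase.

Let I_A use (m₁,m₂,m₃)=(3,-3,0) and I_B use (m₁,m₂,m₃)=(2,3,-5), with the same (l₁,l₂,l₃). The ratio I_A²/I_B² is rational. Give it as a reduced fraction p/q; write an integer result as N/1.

1/2

l's match ⇒ only the (l;m) 3-j factors differ between A and B.
A: triangle coeff Δ(4,3,5) = 1/180180; Σ_t [0,0]: t=0:+1/5760 = 1/5760; (3j)²=5/572 [(4 3 5; 3 -3 0)], sign=-1
B: triangle coeff Δ(4,3,5) = 1/180180; Σ_t [2,2]: t=2:+1/34560 = 1/34560; (3j)²=5/286 [(4 3 5; 2 3 -5)], sign=+1
I_A²/I_B² = (5/572)/(5/286) = 1/2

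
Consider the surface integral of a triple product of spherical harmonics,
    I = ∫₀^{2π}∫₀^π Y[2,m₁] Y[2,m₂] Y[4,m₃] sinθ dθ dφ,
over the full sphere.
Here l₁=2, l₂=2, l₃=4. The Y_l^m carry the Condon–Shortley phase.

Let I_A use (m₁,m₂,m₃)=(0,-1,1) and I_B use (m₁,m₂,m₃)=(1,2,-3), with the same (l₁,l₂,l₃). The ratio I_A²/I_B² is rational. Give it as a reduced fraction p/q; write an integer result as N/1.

l's match ⇒ only the (l;m) 3-j factors differ between A and B.
A: triangle coeff Δ(2,2,4) = 1/630; Σ_t [0,0]: t=0:+1/24 = 1/24; (3j)²=1/21 [(2 2 4; 0 -1 1)], sign=-1
B: triangle coeff Δ(2,2,4) = 1/630; Σ_t [0,0]: t=0:+1/144 = 1/144; (3j)²=1/18 [(2 2 4; 1 2 -3)], sign=-1
I_A²/I_B² = (1/21)/(1/18) = 6/7

6/7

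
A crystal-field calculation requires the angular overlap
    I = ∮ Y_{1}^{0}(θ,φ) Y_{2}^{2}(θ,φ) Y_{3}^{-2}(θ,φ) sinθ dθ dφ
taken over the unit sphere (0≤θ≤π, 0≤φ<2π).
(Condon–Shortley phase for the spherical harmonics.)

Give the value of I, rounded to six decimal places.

m-sum 0 ✓  L=6 even ✓  1≤3≤3 ✓
Π(2lᵢ+1) = 3×5×7 = 105
triangle coeff Δ(1,2,3) = 1/105
Σ_t [0,0]: t=0:+1/4 = 1/4
(3j)²=3/35 [(1 2 3; 0 0 0)], sign=-1
Σ_t [0,0]: t=0:+1/24 = 1/24
(3j)²=1/21 [(1 2 3; 0 2 -2)], sign=-1
⇒ 4πI² = 3/7
I = (+1)√(3/7/(4π)) = 0.18467439

0.184674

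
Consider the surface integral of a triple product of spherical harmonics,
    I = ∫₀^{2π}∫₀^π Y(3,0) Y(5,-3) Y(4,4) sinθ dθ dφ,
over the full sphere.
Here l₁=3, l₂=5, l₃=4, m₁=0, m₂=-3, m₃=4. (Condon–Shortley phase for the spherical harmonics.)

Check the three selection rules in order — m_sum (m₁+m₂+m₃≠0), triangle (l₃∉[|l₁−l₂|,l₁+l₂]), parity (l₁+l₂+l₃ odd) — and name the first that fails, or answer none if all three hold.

Σmᵢ = 1  ✗
l₃∈[|l₁−l₂|,l₁+l₂]=[2,8], have l₃=4
Σlᵢ = 12 ⇒ even

m_sum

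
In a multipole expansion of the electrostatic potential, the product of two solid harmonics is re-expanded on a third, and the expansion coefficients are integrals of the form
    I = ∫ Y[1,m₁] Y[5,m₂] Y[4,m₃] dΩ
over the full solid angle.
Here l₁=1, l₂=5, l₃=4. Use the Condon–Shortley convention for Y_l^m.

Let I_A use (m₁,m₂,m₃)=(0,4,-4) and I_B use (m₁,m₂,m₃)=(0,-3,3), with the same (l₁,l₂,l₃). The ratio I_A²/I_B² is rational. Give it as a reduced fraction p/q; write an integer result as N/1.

Shared (l₁,l₂,l₃)=(1,5,4): N and (l;000)² cancel in I_A²/I_B².
A: Δ = 2!·0!·8!/11! = 1/495; Racah Σ t=1..1: t=1:−1/40320 = -1/40320; ⇒ 3j(1 5 4; 0 4 -4)² = 1/55, sgn -1
B: Δ = 2!·0!·8!/11! = 1/495; Racah Σ t=1..1: t=1:−1/5040 = -1/5040; ⇒ 3j(1 5 4; 0 -3 3)² = 16/495, sgn +1
I_A²/I_B² = (1/55)/(16/495) = 9/16

9/16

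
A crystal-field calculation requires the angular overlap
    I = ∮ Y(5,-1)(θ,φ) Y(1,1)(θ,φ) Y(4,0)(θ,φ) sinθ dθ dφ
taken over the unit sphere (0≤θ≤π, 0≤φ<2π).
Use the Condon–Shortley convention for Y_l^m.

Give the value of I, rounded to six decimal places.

-0.190188

Checks pass: Σm=0; 10 even; l₃=4∈[4,6].
(2·5+1)(2·1+1)(2·4+1) = 297
Δ: 2! 8! 0! / 11! → 1/495
sum: t=1:−1/576 = -1/576
3j²(5 1 4; 0 0 0) = Δ·Π!·Σ² = 5/99  (sign -1)
sum: t=2:+1/1152 = 1/1152
3j²(5 1 4; -1 1 0) = Δ·Π!·Σ² = 1/33  (sign +1)
combine: 4πI² = 297·5/99·1/33 = 5/11
take √, sign -1: I = -0.19018827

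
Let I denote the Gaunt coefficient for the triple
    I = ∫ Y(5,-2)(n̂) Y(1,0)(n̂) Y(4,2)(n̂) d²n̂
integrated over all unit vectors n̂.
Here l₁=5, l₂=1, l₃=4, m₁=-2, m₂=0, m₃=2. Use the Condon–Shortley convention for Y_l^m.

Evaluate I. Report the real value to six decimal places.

0.225034

m-sum 0 ✓  L=10 even ✓  4≤4≤6 ✓
Π(2lᵢ+1) = 11×3×9 = 297
triangle coeff Δ(5,1,4) = 1/495
Σ_t [1,1]: t=1:−1/576 = -1/576
(3j)²=5/99 [(5 1 4; 0 0 0)], sign=-1
Σ_t [1,1]: t=1:−1/1440 = -1/1440
(3j)²=7/165 [(5 1 4; -2 0 2)], sign=-1
⇒ 4πI² = 7/11
I = (+1)√(7/11/(4π)) = 0.22503380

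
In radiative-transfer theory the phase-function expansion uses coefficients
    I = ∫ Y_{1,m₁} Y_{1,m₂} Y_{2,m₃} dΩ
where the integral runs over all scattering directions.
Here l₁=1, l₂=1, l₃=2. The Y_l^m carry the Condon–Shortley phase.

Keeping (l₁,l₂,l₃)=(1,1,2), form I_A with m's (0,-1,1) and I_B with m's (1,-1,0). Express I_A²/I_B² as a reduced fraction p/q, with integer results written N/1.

3/1

Same 1,1,2: normalisation and zero-m 3j drop out of the ratio.
A: Δ: 0! 2! 2! / 5! → 1/30; sum: t=0:+1/2 = 1/2; 3j²(1 1 2; 0 -1 1) = Δ·Π!·Σ² = 1/10  (sign -1)
B: Δ: 0! 2! 2! / 5! → 1/30; sum: t=0:+1/4 = 1/4; 3j²(1 1 2; 1 -1 0) = Δ·Π!·Σ² = 1/30  (sign +1)
I_A²/I_B² = (1/10)/(1/30) = 3/1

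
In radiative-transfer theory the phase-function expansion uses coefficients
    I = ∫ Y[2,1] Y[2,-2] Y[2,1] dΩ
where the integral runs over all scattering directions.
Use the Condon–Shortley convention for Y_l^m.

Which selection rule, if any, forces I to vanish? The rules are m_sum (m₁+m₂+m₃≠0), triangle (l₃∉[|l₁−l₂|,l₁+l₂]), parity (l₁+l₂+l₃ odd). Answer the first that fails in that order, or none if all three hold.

Σmᵢ = 0  ✓
l₃∈[|l₁−l₂|,l₁+l₂]=[0,4], have l₃=2  ✓
Σlᵢ = 6 ⇒ even  ✓

none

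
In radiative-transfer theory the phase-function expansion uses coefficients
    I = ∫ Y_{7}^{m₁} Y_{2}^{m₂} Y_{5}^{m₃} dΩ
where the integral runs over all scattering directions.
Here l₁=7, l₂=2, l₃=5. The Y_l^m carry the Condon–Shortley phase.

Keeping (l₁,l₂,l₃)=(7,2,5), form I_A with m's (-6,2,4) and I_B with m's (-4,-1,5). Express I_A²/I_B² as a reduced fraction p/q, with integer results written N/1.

65/1

Shared (l₁,l₂,l₃)=(7,2,5): N and (l;000)² cancel in I_A²/I_B².
A: Δ = 4!·10!·0!/15! = 1/15015; Racah Σ t=4..4: t=4:+1/8709120 = 1/8709120; ⇒ 3j(7 2 5; -6 2 4)² = 1/21, sgn -1
B: Δ = 4!·10!·0!/15! = 1/15015; Racah Σ t=1..1: t=1:−1/21772800 = -1/21772800; ⇒ 3j(7 2 5; -4 -1 5)² = 1/1365, sgn -1
I_A²/I_B² = (1/21)/(1/1365) = 65/1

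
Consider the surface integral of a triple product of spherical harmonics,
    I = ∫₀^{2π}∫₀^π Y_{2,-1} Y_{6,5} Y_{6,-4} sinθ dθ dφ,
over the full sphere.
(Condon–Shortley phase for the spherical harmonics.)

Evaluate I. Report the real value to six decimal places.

m-sum 0 ✓  L=14 even ✓  4≤6≤8 ✓
Π(2lᵢ+1) = 5×13×13 = 845
triangle coeff Δ(2,6,6) = 1/90090
Σ_t [0,2]: t=0:+1/69120 t=1:−1/14400 t=2:+1/69120 = -7/172800
(3j)²=14/715 [(2 6 6; 0 0 0)], sign=-1
Σ_t [1,2]: t=1:−1/7257600 t=2:+1/725760 = 1/806400
(3j)²=27/910 [(2 6 6; -1 5 -4)], sign=+1
⇒ 4πI² = 27/55
I = (-1)√(27/55/(4π)) = -0.19764945

-0.197649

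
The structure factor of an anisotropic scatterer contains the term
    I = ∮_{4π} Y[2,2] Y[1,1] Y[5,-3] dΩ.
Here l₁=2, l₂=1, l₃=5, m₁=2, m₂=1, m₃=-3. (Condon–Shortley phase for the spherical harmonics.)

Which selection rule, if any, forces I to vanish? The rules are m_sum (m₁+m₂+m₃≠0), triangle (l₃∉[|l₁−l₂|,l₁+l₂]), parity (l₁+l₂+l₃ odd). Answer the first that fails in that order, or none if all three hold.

m₁+m₂+m₃ = 2 + 1 − 3 = 0  ✓
triangle: |2−1|=1 ≤ l₃=5 ≤ 2+1=3  ✗
parity: l₁+l₂+l₃ = 8 is even

triangle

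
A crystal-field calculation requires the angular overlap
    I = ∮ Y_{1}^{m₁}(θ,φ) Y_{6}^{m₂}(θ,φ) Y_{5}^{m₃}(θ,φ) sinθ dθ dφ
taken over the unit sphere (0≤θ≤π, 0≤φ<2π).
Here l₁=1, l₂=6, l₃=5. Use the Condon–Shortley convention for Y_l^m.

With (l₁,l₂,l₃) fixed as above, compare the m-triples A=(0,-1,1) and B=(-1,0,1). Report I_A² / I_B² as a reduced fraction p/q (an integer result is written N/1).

Shared (l₁,l₂,l₃)=(1,6,5): N and (l;000)² cancel in I_A²/I_B².
A: Δ = 2!·0!·10!/13! = 1/858; Racah Σ t=1..1: t=1:−1/17280 = -1/17280; ⇒ 3j(1 6 5; 0 -1 1)² = 35/858, sgn -1
B: Δ = 2!·0!·10!/13! = 1/858; Racah Σ t=2..2: t=2:+1/34560 = 1/34560; ⇒ 3j(1 6 5; -1 0 1)² = 5/286, sgn +1
I_A²/I_B² = (35/858)/(5/286) = 7/3

7/3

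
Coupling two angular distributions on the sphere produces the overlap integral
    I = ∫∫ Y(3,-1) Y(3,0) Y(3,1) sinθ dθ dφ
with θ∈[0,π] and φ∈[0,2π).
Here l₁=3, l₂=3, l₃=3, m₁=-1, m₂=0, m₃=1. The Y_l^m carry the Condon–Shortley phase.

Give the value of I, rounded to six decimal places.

0.000000

l₁+l₂+l₃=9 is odd: 3j(l;000)=0 ⇒ I=0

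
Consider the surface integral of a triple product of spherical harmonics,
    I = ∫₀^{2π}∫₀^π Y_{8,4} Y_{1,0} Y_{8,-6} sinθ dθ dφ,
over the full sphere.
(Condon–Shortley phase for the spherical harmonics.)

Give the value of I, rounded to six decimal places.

4 + 0 − 6 = -2 ≠ 0: azimuthal integral kills it; I = 0

0.000000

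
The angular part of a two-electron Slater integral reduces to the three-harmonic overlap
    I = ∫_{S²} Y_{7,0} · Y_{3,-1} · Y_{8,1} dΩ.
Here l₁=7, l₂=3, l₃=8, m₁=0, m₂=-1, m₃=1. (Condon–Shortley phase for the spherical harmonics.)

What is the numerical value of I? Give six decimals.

m-sum 0 ✓  L=18 even ✓  4≤8≤10 ✓
Π(2lᵢ+1) = 15×7×17 = 1785
triangle coeff Δ(7,3,8) = 1/5290740
Σ_t [0,2]: t=0:+1/7257600 t=1:−1/2073600 t=2:+1/7257600 = -1/4838400
(3j)²=252/20995 [(7 3 8; 0 0 0)], sign=-1
Σ_t [0,2]: t=0:+1/4838400 t=1:−1/3110400 t=2:+1/29030400 = -1/12441600
(3j)²=343/125970 [(7 3 8; 0 -1 1)], sign=+1
⇒ 4πI² = 302526/5185765
I = (-1)√(302526/5185765/(4π)) = -0.06813496

-0.068135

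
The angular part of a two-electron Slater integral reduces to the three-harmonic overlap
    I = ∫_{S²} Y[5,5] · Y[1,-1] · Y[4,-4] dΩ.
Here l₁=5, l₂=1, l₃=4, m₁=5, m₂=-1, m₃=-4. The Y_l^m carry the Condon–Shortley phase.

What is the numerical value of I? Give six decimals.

Checks pass: Σm=0; 10 even; l₃=4∈[4,6].
(2·5+1)(2·1+1)(2·4+1) = 297
Δ: 2! 8! 0! / 11! → 1/495
sum: t=1:−1/576 = -1/576
3j²(5 1 4; 0 0 0) = Δ·Π!·Σ² = 5/99  (sign -1)
sum: t=0:+1/80640 = 1/80640
3j²(5 1 4; 5 -1 -4) = Δ·Π!·Σ² = 1/11  (sign +1)
combine: 4πI² = 297·5/99·1/11 = 15/11
take √, sign -1: I = -0.32941575

-0.329416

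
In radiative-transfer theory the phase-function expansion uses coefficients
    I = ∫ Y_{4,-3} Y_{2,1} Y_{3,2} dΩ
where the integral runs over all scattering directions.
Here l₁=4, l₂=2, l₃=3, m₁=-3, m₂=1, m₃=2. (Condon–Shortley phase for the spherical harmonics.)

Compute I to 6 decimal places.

0.000000

Σlᵢ=9 odd — θ-integrand is odd under cosθ→−cosθ; I=0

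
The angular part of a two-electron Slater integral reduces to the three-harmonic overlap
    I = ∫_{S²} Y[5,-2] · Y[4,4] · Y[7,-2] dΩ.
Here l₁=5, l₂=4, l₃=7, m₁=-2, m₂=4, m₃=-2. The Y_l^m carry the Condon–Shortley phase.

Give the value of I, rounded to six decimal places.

Rules hold: Σm=0, L=16 even, 1≤7≤9.
N = 11·9·15 = 1485
Δ = 2!·8!·6!/17! = 1/6126120
Racah Σ t=0..2: t=0:+1/69120 t=1:−1/20736 t=2:+1/69120 = -1/51840
⇒ 3j(5 4 7; 0 0 0)² = 280/21879, sgn +1
Racah Σ t=2..2: t=2:+1/1036800 = 1/1036800
⇒ 3j(5 4 7; -2 4 -2)² = 98/12155, sgn -1
4πI² = N·(3j₀)²·(3jₘ)² = 82320/537251
I = -1·√(0.153224/4π) = -0.11042290

-0.110423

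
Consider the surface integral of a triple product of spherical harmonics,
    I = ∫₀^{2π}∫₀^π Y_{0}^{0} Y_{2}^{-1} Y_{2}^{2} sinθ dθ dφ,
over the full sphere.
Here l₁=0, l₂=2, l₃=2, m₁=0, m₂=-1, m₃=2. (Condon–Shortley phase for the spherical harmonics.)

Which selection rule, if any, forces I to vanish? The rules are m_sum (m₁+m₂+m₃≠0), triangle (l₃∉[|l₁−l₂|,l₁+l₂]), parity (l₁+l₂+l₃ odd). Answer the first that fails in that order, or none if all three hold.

m₁+m₂+m₃ = 0 − 1 + 2 = 1  ✗
triangle: |0−2|=2 ≤ l₃=2 ≤ 0+2=2
parity: l₁+l₂+l₃ = 4 is even

m_sum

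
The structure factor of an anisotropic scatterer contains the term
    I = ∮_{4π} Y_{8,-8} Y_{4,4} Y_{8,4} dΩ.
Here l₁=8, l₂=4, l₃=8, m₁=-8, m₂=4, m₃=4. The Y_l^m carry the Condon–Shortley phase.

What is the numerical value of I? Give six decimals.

m-sum 0 ✓  L=20 even ✓  4≤8≤12 ✓
Π(2lᵢ+1) = 17×9×17 = 2601
triangle coeff Δ(8,4,8) = 1/185175900
Σ_t [0,4]: t=0:+1/557383680 t=1:−1/21772800 t=2:+1/8294400 t=3:−1/21772800 t=4:+1/557383680 = 1/30965760
(3j)²=36/4199 [(8 4 8; 0 0 0)], sign=+1
Σ_t [4,4]: t=4:+1/275904921600 = 1/275904921600
(3j)²=2/2907 [(8 4 8; -8 4 4)], sign=+1
⇒ 4πI² = 72/4693
I = (+1)√(72/4693/(4π)) = 0.03494106

0.034941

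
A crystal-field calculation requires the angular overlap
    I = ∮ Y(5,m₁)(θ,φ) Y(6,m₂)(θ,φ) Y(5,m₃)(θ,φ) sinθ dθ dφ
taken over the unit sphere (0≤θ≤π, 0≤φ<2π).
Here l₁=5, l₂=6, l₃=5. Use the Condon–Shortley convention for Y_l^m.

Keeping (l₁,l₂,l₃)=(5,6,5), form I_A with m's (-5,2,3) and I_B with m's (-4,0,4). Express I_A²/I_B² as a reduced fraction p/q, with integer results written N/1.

l's match ⇒ only the (l;m) 3-j factors differ between A and B.
A: triangle coeff Δ(5,6,5) = 1/28588560; Σ_t [6,6]: t=6:+1/829440 = 1/829440; (3j)²=35/2431 [(5 6 5; -5 2 3)], sign=+1
B: triangle coeff Δ(5,6,5) = 1/28588560; Σ_t [5,6]: t=5:−1/345600 t=6:+1/3110400 = -1/388800; (3j)²=192/12155 [(5 6 5; -4 0 4)], sign=+1
I_A²/I_B² = (35/2431)/(192/12155) = 175/192

175/192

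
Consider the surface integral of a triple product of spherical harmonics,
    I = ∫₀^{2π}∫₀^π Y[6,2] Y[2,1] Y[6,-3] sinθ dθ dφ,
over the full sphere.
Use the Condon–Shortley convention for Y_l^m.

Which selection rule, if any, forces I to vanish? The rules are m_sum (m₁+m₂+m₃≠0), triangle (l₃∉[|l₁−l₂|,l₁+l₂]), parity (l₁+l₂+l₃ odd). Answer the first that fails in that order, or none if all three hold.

none

m₁+m₂+m₃ = 2 + 1 − 3 = 0  ✓
triangle: |6−2|=4 ≤ l₃=6 ≤ 6+2=8  ✓
parity: l₁+l₂+l₃ = 14 is even  ✓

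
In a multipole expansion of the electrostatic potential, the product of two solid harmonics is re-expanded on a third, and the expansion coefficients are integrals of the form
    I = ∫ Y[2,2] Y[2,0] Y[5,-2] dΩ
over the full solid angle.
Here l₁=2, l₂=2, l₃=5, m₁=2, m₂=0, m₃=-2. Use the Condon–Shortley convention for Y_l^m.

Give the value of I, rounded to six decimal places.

0.000000

l₃=5 ∉ [0,4] — triangle fails ⇒ I = 0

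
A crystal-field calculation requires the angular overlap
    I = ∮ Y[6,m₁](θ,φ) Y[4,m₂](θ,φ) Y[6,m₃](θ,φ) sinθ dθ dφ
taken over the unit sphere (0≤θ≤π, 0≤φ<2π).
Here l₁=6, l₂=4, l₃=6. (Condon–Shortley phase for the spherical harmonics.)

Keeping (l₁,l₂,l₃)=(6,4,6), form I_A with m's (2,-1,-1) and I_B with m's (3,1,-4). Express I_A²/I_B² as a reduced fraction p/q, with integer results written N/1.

2809/1323

l's match ⇒ only the (l;m) 3-j factors differ between A and B.
A: triangle coeff Δ(6,4,6) = 1/15315300; Σ_t [0,3]: t=0:+1/82944 t=1:−1/17280 t=2:+1/34560 t=3:−1/725760 = -53/2903040; (3j)²=2809/306306 [(6 4 6; 2 -1 -1)], sign=+1
B: triangle coeff Δ(6,4,6) = 1/15315300; Σ_t [1,3]: t=1:−1/207360 t=2:+1/120960 t=3:−1/967680 = 1/414720; (3j)²=21/4862 [(6 4 6; 3 1 -4)], sign=+1
I_A²/I_B² = (2809/306306)/(21/4862) = 2809/1323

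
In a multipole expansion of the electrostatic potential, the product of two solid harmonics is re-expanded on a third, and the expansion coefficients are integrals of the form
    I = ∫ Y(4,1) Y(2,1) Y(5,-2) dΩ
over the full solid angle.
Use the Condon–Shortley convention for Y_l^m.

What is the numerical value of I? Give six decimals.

0.000000

L=11 odd ⇒ parity kills the (l;000) factor ⇒ I = 0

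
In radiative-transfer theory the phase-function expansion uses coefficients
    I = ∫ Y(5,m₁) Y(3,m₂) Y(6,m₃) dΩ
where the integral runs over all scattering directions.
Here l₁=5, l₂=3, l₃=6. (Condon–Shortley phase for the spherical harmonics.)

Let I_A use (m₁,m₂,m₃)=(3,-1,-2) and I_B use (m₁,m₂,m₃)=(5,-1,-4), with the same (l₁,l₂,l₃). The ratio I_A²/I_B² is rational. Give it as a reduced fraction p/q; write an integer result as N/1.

Shared (l₁,l₂,l₃)=(5,3,6): N and (l;000)² cancel in I_A²/I_B².
A: Δ = 2!·8!·4!/15! = 1/675675; Racah Σ t=0..2: t=0:+1/11520 t=1:−1/30240 t=2:+1/1935360 = 1/18432; ⇒ 3j(5 3 6; 3 -1 -2)² = 7/429, sgn +1
B: Δ = 2!·8!·4!/15! = 1/675675; Racah Σ t=0..0: t=0:+1/322560 = 1/322560; ⇒ 3j(5 3 6; 5 -1 -4)² = 18/1001, sgn +1
I_A²/I_B² = (7/429)/(18/1001) = 49/54

49/54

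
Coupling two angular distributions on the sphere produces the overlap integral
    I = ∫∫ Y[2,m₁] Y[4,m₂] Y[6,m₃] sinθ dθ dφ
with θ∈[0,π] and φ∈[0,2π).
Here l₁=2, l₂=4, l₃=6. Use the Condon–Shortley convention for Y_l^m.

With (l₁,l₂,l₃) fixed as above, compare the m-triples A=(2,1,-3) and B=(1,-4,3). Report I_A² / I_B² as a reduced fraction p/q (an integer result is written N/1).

Shared (l₁,l₂,l₃)=(2,4,6): N and (l;000)² cancel in I_A²/I_B².
A: Δ = 0!·4!·8!/13! = 1/6435; Racah Σ t=0..0: t=0:+1/17280 = 1/17280; ⇒ 3j(2 4 6; 2 1 -3)² = 14/715, sgn -1
B: Δ = 0!·4!·8!/13! = 1/6435; Racah Σ t=0..0: t=0:+1/241920 = 1/241920; ⇒ 3j(2 4 6; 1 -4 3)² = 1/715, sgn -1
I_A²/I_B² = (14/715)/(1/715) = 14/1

14/1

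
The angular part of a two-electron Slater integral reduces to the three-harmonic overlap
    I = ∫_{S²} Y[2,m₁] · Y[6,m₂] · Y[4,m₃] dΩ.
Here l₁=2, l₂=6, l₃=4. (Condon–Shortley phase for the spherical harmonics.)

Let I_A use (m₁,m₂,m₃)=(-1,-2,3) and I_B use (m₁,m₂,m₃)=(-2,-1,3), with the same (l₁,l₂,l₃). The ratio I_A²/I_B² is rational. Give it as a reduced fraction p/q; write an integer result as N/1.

l's match ⇒ only the (l;m) 3-j factors differ between A and B.
A: triangle coeff Δ(2,6,4) = 1/6435; Σ_t [3,3]: t=3:−1/30240 = -1/30240; (3j)²=32/6435 [(2 6 4; -1 -2 3)], sign=+1
B: triangle coeff Δ(2,6,4) = 1/6435; Σ_t [4,4]: t=4:+1/120960 = 1/120960; (3j)²=1/1287 [(2 6 4; -2 -1 3)], sign=-1
I_A²/I_B² = (32/6435)/(1/1287) = 32/5

32/5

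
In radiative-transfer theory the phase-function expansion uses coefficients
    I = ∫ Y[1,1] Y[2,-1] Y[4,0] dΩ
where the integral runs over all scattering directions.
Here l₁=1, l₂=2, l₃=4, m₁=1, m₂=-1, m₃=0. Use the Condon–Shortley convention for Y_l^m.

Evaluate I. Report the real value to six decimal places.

triangle: need 1≤l₃≤3, have 4; I=0

0.000000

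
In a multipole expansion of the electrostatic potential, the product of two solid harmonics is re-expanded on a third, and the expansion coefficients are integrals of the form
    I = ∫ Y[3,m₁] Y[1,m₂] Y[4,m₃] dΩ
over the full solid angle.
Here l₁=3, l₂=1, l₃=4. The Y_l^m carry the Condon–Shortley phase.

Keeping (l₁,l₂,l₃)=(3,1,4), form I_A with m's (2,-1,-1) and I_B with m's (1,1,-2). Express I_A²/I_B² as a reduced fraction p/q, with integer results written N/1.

1/5

Same 3,1,4: normalisation and zero-m 3j drop out of the ratio.
A: Δ: 0! 6! 2! / 9! → 1/252; sum: t=0:+1/240 = 1/240; 3j²(3 1 4; 2 -1 -1) = Δ·Π!·Σ² = 1/84  (sign -1)
B: Δ: 0! 6! 2! / 9! → 1/252; sum: t=0:+1/96 = 1/96; 3j²(3 1 4; 1 1 -2) = Δ·Π!·Σ² = 5/84  (sign +1)
I_A²/I_B² = (1/84)/(5/84) = 1/5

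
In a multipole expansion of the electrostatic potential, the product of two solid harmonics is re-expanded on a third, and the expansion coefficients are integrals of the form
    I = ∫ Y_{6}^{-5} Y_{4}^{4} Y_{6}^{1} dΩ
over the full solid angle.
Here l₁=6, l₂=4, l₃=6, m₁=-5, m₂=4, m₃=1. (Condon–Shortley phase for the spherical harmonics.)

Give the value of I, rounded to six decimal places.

-0.102536

Rules hold: Σm=0, L=16 even, 2≤6≤10.
N = 13·9·13 = 1521
Δ = 4!·8!·4!/17! = 1/15315300
Racah Σ t=0..4: t=0:+1/829440 t=1:−1/25920 t=2:+1/9216 t=3:−1/25920 t=4:+1/829440 = 7/207360
⇒ 3j(6 4 6; 0 0 0)² = 28/2431, sgn +1
Racah Σ t=4..4: t=4:+1/2903040 = 1/2903040
⇒ 3j(6 4 6; -5 4 1)² = 5/663, sgn -1
4πI² = N·(3j₀)²·(3jₘ)² = 420/3179
I = -1·√(0.132117/4π) = -0.10253555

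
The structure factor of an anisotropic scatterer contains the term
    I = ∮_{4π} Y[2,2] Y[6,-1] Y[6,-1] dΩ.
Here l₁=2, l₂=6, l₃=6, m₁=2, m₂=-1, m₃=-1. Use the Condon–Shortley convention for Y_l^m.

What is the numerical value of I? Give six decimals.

Checks pass: Σm=0; 14 even; l₃=6∈[4,8].
(2·2+1)(2·6+1)(2·6+1) = 845
Δ: 2! 2! 10! / 15! → 1/90090
sum: t=0:+1/69120 t=1:−1/14400 t=2:+1/69120 = -7/172800
3j²(2 6 6; 0 0 0) = Δ·Π!·Σ² = 14/715  (sign -1)
sum: t=0:+1/57600 = 1/57600
3j²(2 6 6; 2 -1 -1) = Δ·Π!·Σ² = 21/715  (sign -1)
combine: 4πI² = 845·14/715·21/715 = 294/605
take √, sign +1: I = 0.19664868

0.196649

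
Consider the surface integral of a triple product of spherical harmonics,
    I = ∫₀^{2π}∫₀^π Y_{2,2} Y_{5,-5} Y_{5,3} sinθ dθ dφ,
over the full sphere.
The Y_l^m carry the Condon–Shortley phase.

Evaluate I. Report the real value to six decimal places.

0.088588

Checks pass: Σm=0; 12 even; l₃=5∈[3,7].
(2·2+1)(2·5+1)(2·5+1) = 605
Δ: 2! 2! 8! / 13! → 1/38610
sum: t=0:+1/2880 t=1:−1/576 t=2:+1/2880 = -1/960
3j²(2 5 5; 0 0 0) = Δ·Π!·Σ² = 10/429  (sign +1)
sum: t=0:+1/161280 = 1/161280
3j²(2 5 5; 2 -5 3) = Δ·Π!·Σ² = 1/143  (sign +1)
combine: 4πI² = 605·10/429·1/143 = 50/507
take √, sign +1: I = 0.08858824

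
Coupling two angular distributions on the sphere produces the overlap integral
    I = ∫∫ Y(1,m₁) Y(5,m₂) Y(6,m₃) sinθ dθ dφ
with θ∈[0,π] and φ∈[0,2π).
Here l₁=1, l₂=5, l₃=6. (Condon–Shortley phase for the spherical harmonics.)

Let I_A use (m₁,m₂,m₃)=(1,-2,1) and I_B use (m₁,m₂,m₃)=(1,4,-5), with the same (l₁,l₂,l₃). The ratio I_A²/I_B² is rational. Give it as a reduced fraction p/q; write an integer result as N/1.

2/11

Same 1,5,6: normalisation and zero-m 3j drop out of the ratio.
A: Δ: 0! 2! 10! / 13! → 1/858; sum: t=0:+1/60480 = 1/60480; 3j²(1 5 6; 1 -2 1) = Δ·Π!·Σ² = 5/429  (sign -1)
B: Δ: 0! 2! 10! / 13! → 1/858; sum: t=0:+1/725760 = 1/725760; 3j²(1 5 6; 1 4 -5) = Δ·Π!·Σ² = 5/78  (sign -1)
I_A²/I_B² = (5/429)/(5/78) = 2/11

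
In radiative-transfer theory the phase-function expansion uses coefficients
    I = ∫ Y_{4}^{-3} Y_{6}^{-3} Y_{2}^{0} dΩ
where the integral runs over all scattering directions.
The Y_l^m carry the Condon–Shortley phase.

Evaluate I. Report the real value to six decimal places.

0.000000

-3 − 3 + 0 = -6 ≠ 0: azimuthal integral kills it; I = 0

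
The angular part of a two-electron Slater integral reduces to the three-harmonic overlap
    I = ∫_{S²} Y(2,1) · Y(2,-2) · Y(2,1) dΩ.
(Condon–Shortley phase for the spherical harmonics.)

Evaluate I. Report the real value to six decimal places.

0.220728

m-sum 0 ✓  L=6 even ✓  0≤2≤4 ✓
Π(2lᵢ+1) = 5×5×5 = 125
triangle coeff Δ(2,2,2) = 1/630
Σ_t [0,2]: t=0:+1/8 t=1:−1/1 t=2:+1/8 = -3/4
(3j)²=2/35 [(2 2 2; 0 0 0)], sign=-1
Σ_t [0,0]: t=0:+1/4 = 1/4
(3j)²=3/35 [(2 2 2; 1 -2 1)], sign=-1
⇒ 4πI² = 30/49
I = (+1)√(30/49/(4π)) = 0.22072812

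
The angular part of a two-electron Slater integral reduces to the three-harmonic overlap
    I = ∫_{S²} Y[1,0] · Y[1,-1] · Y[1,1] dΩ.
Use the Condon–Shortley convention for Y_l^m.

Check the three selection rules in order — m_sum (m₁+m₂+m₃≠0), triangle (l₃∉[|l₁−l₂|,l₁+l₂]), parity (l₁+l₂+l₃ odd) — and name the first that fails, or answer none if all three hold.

parity

m₁+m₂+m₃ = 0 − 1 + 1 = 0  ✓
triangle: |1−1|=0 ≤ l₃=1 ≤ 1+1=2  ✓
parity: l₁+l₂+l₃ = 3 is odd  ✗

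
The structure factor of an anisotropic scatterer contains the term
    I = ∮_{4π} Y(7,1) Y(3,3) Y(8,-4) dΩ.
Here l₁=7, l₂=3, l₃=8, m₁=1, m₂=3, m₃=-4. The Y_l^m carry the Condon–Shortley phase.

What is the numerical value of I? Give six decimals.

Rules hold: Σm=0, L=18 even, 4≤8≤10.
N = 15·7·17 = 1785
Δ = 2!·12!·4!/19! = 1/5290740
Racah Σ t=0..2: t=0:+1/7257600 t=1:−1/2073600 t=2:+1/7257600 = -1/4838400
⇒ 3j(7 3 8; 0 0 0)² = 252/20995, sgn -1
Racah Σ t=2..2: t=2:+1/46448640 = 1/46448640
⇒ 3j(7 3 8; 1 3 -4)² = 2475/117572, sgn +1
4πI² = N·(3j₀)²·(3jₘ)² = 467775/1037153
I = -1·√(0.451018/4π) = -0.18944893

-0.189449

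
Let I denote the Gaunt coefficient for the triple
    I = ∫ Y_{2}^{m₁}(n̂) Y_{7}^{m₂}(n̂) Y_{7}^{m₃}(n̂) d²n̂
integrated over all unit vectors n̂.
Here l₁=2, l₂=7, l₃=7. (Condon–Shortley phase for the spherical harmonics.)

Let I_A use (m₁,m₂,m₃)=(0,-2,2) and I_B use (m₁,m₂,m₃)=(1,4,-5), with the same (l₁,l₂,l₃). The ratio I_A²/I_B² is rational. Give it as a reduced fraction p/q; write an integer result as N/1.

968/2187

l's match ⇒ only the (l;m) 3-j factors differ between A and B.
A: triangle coeff Δ(2,7,7) = 1/185640; Σ_t [0,2]: t=0:+1/2419200 t=1:−1/967680 t=2:+1/8709120 = -11/21772800; (3j)²=242/23205 [(2 7 7; 0 -2 2)], sign=+1
B: triangle coeff Δ(2,7,7) = 1/185640; Σ_t [0,1]: t=0:+1/79833600 t=1:−1/14515200 = -1/17740800; (3j)²=729/30940 [(2 7 7; 1 4 -5)], sign=-1
I_A²/I_B² = (242/23205)/(729/30940) = 968/2187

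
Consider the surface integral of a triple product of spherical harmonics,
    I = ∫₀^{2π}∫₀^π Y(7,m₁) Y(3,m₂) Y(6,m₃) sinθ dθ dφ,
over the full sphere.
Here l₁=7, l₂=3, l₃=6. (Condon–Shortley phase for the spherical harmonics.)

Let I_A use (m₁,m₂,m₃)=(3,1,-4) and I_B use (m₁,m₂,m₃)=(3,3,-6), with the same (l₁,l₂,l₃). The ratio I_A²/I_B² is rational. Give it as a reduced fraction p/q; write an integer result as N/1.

l's match ⇒ only the (l;m) 3-j factors differ between A and B.
A: triangle coeff Δ(7,3,6) = 1/2042040; Σ_t [2,4]: t=2:+1/645120 t=3:−1/2177280 t=4:+1/174182400 = 191/174182400; (3j)²=36481/2042040 [(7 3 6; 3 1 -4)], sign=+1
B: triangle coeff Δ(7,3,6) = 1/2042040; Σ_t [4,4]: t=4:+1/174182400 = 1/174182400; (3j)²=3/6188 [(7 3 6; 3 3 -6)], sign=+1
I_A²/I_B² = (36481/2042040)/(3/6188) = 36481/990

36481/990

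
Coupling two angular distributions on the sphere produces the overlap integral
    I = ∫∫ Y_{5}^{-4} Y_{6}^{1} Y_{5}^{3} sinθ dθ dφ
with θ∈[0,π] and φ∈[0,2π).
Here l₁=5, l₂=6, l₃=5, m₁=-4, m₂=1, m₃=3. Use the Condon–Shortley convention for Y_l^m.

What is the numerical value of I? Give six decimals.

Checks pass: Σm=0; 16 even; l₃=5∈[1,11].
(2·5+1)(2·6+1)(2·5+1) = 1573
Δ: 6! 4! 6! / 17! → 1/28588560
sum: t=1:−1/345600 t=2:+1/13824 t=3:−1/5184 t=4:+1/13824 t=5:−1/345600 = -7/129600
3j²(5 6 5; 0 0 0) = Δ·Π!·Σ² = 80/7293  (sign +1)
sum: t=5:−1/138240 t=6:+1/518400 = -11/2073600
3j²(5 6 5; -4 1 3) = Δ·Π!·Σ² = 77/4420  (sign -1)
combine: 4πI² = 1573·80/7293·77/4420 = 3388/11271
take √, sign -1: I = -0.15466268

-0.154663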